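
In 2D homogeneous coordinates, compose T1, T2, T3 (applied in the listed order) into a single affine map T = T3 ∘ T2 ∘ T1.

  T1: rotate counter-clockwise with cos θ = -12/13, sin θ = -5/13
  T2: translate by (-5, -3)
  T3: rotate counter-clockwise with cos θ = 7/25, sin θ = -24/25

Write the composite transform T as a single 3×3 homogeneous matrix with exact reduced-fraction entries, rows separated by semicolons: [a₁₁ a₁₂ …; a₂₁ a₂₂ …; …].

T = [-204/325 -253/325 -107/25; 253/325 -204/325 99/25; 0 0 1]

T1 = [-12/13 5/13 0; -5/13 -12/13 0; 0 0 1]
T2·T1 = [-12/13 5/13 -5; -5/13 -12/13 -3; 0 0 1]
T3·…·T1 = [-204/325 -253/325 -107/25; 253/325 -204/325 99/25; 0 0 1]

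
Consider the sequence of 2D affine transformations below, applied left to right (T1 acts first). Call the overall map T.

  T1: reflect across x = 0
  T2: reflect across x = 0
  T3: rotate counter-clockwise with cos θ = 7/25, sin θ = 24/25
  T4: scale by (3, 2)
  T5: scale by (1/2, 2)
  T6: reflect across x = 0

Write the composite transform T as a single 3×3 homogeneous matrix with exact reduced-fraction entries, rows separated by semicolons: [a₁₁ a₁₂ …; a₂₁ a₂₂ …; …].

T = [-21/50 36/25 0; 96/25 28/25 0; 0 0 1]

T1 = [-1 0 0; 0 1 0; 0 0 1]
T2·T1 = [1 0 0; 0 1 0; 0 0 1]
T3·…·T1 = [7/25 -24/25 0; 24/25 7/25 0; 0 0 1]
T4·…·T1 = [21/25 -72/25 0; 48/25 14/25 0; 0 0 1]
T5·…·T1 = [21/50 -36/25 0; 96/25 28/25 0; 0 0 1]
T6·…·T1 = [-21/50 36/25 0; 96/25 28/25 0; 0 0 1]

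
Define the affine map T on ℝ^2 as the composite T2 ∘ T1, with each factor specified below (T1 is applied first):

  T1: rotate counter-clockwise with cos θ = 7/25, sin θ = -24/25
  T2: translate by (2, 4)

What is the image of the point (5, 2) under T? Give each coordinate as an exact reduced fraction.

T(p) = (133/25, -6/25)

T1 rotate counter-clockwise with cos θ = 7/25, sin θ = -24/25: (5, 2) → (83/25, -106/25)
T2 translate by (2, 4): (83/25, -106/25) → (133/25, -6/25)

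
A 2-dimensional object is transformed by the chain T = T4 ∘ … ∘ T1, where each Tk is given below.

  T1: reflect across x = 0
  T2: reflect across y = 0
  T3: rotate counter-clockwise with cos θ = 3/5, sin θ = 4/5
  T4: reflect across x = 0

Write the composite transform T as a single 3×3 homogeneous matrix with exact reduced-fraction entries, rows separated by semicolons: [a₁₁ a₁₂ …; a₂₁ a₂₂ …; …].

T = [3/5 -4/5 0; -4/5 -3/5 0; 0 0 1]

T1 = [-1 0 0; 0 1 0; 0 0 1]
T2·T1 = [-1 0 0; 0 -1 0; 0 0 1]
T3·…·T1 = [-3/5 4/5 0; -4/5 -3/5 0; 0 0 1]
T4·…·T1 = [3/5 -4/5 0; -4/5 -3/5 0; 0 0 1]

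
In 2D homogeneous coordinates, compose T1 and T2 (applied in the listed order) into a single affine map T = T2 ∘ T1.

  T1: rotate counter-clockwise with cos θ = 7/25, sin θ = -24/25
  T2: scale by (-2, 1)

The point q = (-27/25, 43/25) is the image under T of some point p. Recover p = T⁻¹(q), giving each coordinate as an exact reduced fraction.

T1 = [7/25 24/25 0; -24/25 7/25 0; 0 0 1]
T2·T1 = [-14/25 -48/25 0; -24/25 7/25 0; 0 0 1]
det M = -2; M⁻¹ = [-7/50 -24/25 0; -12/25 7/25 0; 0 0 1]
M⁻¹ · (-27/25, 43/25)ᵀ = (-3/2, 1)ᵀ

p = (-3/2, 1)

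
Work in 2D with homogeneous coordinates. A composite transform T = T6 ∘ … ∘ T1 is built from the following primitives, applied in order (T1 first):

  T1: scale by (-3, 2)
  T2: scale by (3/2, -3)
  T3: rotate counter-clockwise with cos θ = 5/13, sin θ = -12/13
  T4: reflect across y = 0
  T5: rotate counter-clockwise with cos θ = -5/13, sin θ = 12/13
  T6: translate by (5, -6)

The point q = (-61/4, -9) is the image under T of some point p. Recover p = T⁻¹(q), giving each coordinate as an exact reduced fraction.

p = (-9/2, 1/2)

T1 = [-3 0 0; 0 2 0; 0 0 1]
T2·T1 = [-9/2 0 0; 0 -6 0; 0 0 1]
T3·…·T1 = [-45/26 -72/13 0; 54/13 -30/13 0; 0 0 1]
T4·…·T1 = [-45/26 -72/13 0; -54/13 30/13 0; 0 0 1]
T5·…·T1 = [9/2 0 0; 0 -6 0; 0 0 1]
T6·…·T1 = [9/2 0 5; 0 -6 -6; 0 0 1]
det M = -27; M⁻¹ = [2/9 0 -10/9; 0 -1/6 -1; 0 0 1]
M⁻¹ · (-61/4, -9)ᵀ = (-9/2, 1/2)ᵀ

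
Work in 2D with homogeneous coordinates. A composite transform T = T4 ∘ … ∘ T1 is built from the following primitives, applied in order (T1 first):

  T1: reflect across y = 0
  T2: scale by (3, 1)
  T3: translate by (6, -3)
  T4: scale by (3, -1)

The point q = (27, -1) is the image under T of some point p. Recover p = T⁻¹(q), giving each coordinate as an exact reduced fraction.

p = (1, -4)

T1 = [1 0 0; 0 -1 0; 0 0 1]
T2·T1 = [3 0 0; 0 -1 0; 0 0 1]
T3·…·T1 = [3 0 6; 0 -1 -3; 0 0 1]
T4·…·T1 = [9 0 18; 0 1 3; 0 0 1]
det M = 9; M⁻¹ = [1/9 0 -2; 0 1 -3; 0 0 1]
M⁻¹ · (27, -1)ᵀ = (1, -4)ᵀ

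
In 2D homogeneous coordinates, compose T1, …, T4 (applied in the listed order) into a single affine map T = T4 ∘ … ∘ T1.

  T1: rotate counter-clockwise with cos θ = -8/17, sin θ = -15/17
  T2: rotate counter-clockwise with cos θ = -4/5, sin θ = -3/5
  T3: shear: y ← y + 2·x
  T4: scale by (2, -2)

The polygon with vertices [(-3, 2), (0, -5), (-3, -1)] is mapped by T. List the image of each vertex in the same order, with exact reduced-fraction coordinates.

image vertices: (-258/85, 1072/85), (168/17, -362/17), (246/85, -14/85)

T1 rotate counter-clockwise with cos θ = -8/17, sin θ = -15/17: (-3, 2) → (54/17, 29/17); (0, -5) → (-75/17, 40/17); (-3, -1) → (9/17, 53/17)
T2 rotate counter-clockwise with cos θ = -4/5, sin θ = -3/5: (54/17, 29/17) → (-129/85, -278/85); (-75/17, 40/17) → (84/17, 13/17); (9/17, 53/17) → (123/85, -239/85)
T3 shear: y ← y + 2·x: (-129/85, -278/85) → (-129/85, -536/85); (84/17, 13/17) → (84/17, 181/17); (123/85, -239/85) → (123/85, 7/85)
T4 scale by (2, -2): (-129/85, -536/85) → (-258/85, 1072/85); (84/17, 181/17) → (168/17, -362/17); (123/85, 7/85) → (246/85, -14/85)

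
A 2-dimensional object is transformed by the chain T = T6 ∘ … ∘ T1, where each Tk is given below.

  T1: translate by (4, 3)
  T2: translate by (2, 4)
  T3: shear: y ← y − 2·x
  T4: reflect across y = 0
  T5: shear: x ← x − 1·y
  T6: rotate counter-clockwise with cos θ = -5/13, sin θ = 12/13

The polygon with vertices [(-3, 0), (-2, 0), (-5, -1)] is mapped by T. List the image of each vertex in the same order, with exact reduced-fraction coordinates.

T1 translate by (4, 3): (-3, 0) → (1, 3); (-2, 0) → (2, 3); (-5, -1) → (-1, 2)
T2 translate by (2, 4): (1, 3) → (3, 7); (2, 3) → (4, 7); (-1, 2) → (1, 6)
T3 shear: y ← y − 2·x: (3, 7) → (3, 1); (4, 7) → (4, -1); (1, 6) → (1, 4)
T4 reflect across y = 0: (3, 1) → (3, -1); (4, -1) → (4, 1); (1, 4) → (1, -4)
T5 shear: x ← x − 1·y: (3, -1) → (4, -1); (4, 1) → (3, 1); (1, -4) → (5, -4)
T6 rotate counter-clockwise with cos θ = -5/13, sin θ = 12/13: (4, -1) → (-8/13, 53/13); (3, 1) → (-27/13, 31/13); (5, -4) → (23/13, 80/13)

image vertices: (-8/13, 53/13), (-27/13, 31/13), (23/13, 80/13)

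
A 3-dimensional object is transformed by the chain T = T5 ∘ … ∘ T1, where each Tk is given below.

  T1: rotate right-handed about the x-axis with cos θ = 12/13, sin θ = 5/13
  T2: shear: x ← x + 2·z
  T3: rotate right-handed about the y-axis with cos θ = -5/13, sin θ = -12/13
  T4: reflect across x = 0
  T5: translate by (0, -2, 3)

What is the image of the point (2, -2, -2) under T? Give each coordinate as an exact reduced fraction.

T1 rotate right-handed about the x-axis with cos θ = 12/13, sin θ = 5/13: (2, -2, -2) → (2, -14/13, -34/13)
T2 shear: x ← x + 2·z: (2, -14/13, -34/13) → (-42/13, -14/13, -34/13)
T3 rotate right-handed about the y-axis with cos θ = -5/13, sin θ = -12/13: (-42/13, -14/13, -34/13) → (618/169, -14/13, -334/169)
T4 reflect across x = 0: (618/169, -14/13, -334/169) → (-618/169, -14/13, -334/169)
T5 translate by (0, -2, 3): (-618/169, -14/13, -334/169) → (-618/169, -40/13, 173/169)

T(p) = (-618/169, -40/13, 173/169)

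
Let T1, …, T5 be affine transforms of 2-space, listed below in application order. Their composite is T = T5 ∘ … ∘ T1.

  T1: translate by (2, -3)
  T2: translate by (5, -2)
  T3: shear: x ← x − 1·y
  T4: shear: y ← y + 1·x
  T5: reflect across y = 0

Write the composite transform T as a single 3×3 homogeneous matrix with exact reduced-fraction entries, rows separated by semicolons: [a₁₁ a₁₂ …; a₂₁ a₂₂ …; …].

T = [1 -1 12; -1 0 -7; 0 0 1]

T1 = [1 0 2; 0 1 -3; 0 0 1]
T2·T1 = [1 0 7; 0 1 -5; 0 0 1]
T3·…·T1 = [1 -1 12; 0 1 -5; 0 0 1]
T4·…·T1 = [1 -1 12; 1 0 7; 0 0 1]
T5·…·T1 = [1 -1 12; -1 0 -7; 0 0 1]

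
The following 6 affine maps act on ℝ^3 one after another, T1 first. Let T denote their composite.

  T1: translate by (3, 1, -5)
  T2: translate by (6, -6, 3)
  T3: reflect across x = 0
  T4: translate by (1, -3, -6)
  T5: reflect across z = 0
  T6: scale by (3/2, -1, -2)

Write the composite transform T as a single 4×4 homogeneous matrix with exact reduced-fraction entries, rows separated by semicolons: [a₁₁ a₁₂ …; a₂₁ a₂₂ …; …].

T1 = [1 0 0 3; 0 1 0 1; 0 0 1 -5; 0 0 0 1]
T2·T1 = [1 0 0 9; 0 1 0 -5; 0 0 1 -2; 0 0 0 1]
T3·…·T1 = [-1 0 0 -9; 0 1 0 -5; 0 0 1 -2; 0 0 0 1]
T4·…·T1 = [-1 0 0 -8; 0 1 0 -8; 0 0 1 -8; 0 0 0 1]
T5·…·T1 = [-1 0 0 -8; 0 1 0 -8; 0 0 -1 8; 0 0 0 1]
T6·…·T1 = [-3/2 0 0 -12; 0 -1 0 8; 0 0 2 -16; 0 0 0 1]

T = [-3/2 0 0 -12; 0 -1 0 8; 0 0 2 -16; 0 0 0 1]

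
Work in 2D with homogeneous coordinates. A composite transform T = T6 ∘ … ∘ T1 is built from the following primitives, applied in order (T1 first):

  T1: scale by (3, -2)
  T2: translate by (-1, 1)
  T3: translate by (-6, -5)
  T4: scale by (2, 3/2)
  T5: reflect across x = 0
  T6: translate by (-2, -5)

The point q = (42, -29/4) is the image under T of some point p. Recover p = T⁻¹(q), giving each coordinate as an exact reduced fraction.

p = (-5, -5/4)

T1 = [3 0 0; 0 -2 0; 0 0 1]
T2·T1 = [3 0 -1; 0 -2 1; 0 0 1]
T3·…·T1 = [3 0 -7; 0 -2 -4; 0 0 1]
T4·…·T1 = [6 0 -14; 0 -3 -6; 0 0 1]
T5·…·T1 = [-6 0 14; 0 -3 -6; 0 0 1]
T6·…·T1 = [-6 0 12; 0 -3 -11; 0 0 1]
det M = 18; M⁻¹ = [-1/6 0 2; 0 -1/3 -11/3; 0 0 1]
M⁻¹ · (42, -29/4)ᵀ = (-5, -5/4)ᵀ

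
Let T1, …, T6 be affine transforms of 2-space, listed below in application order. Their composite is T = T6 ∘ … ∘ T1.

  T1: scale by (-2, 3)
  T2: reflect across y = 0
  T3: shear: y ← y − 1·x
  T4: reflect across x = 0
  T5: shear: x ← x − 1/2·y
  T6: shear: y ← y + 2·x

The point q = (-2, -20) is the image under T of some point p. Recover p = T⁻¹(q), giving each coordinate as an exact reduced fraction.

T1 = [-2 0 0; 0 3 0; 0 0 1]
T2·T1 = [-2 0 0; 0 -3 0; 0 0 1]
T3·…·T1 = [-2 0 0; 2 -3 0; 0 0 1]
T4·…·T1 = [2 0 0; 2 -3 0; 0 0 1]
T5·…·T1 = [1 3/2 0; 2 -3 0; 0 0 1]
T6·…·T1 = [1 3/2 0; 4 0 0; 0 0 1]
det M = -6; M⁻¹ = [0 1/4 0; 2/3 -1/6 0; 0 0 1]
M⁻¹ · (-2, -20)ᵀ = (-5, 2)ᵀ

p = (-5, 2)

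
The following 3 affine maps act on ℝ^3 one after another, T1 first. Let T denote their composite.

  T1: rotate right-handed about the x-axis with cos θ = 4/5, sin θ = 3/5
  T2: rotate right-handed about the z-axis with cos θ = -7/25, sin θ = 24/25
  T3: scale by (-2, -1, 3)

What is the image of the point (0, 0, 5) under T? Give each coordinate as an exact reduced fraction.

T1 rotate right-handed about the x-axis with cos θ = 4/5, sin θ = 3/5: (0, 0, 5) → (0, -3, 4)
T2 rotate right-handed about the z-axis with cos θ = -7/25, sin θ = 24/25: (0, -3, 4) → (72/25, 21/25, 4)
T3 scale by (-2, -1, 3): (72/25, 21/25, 4) → (-144/25, -21/25, 12)

T(p) = (-144/25, -21/25, 12)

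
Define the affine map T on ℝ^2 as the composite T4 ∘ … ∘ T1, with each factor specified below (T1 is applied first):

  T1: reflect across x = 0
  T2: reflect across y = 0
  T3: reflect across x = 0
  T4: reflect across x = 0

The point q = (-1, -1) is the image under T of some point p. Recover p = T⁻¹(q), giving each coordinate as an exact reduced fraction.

p = (1, 1)

T1 = [-1 0 0; 0 1 0; 0 0 1]
T2·T1 = [-1 0 0; 0 -1 0; 0 0 1]
T3·…·T1 = [1 0 0; 0 -1 0; 0 0 1]
T4·…·T1 = [-1 0 0; 0 -1 0; 0 0 1]
det M = 1; M⁻¹ = [-1 0 0; 0 -1 0; 0 0 1]
M⁻¹ · (-1, -1)ᵀ = (1, 1)ᵀ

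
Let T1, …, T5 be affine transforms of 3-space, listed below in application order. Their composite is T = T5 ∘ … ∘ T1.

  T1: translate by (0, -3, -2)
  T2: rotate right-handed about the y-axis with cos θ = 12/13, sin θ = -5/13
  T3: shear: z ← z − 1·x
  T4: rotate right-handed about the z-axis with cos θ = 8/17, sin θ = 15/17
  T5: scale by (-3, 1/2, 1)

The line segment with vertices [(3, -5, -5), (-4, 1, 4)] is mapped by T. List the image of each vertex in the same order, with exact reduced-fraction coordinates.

image vertices: (-6384/221, 233/442, -140/13), (222/221, -539/221, 62/13)

T1 translate by (0, -3, -2): (3, -5, -5) → (3, -8, -7); (-4, 1, 4) → (-4, -2, 2)
T2 rotate right-handed about the y-axis with cos θ = 12/13, sin θ = -5/13: (3, -8, -7) → (71/13, -8, -69/13); (-4, -2, 2) → (-58/13, -2, 4/13)
T3 shear: z ← z − 1·x: (71/13, -8, -69/13) → (71/13, -8, -140/13); (-58/13, -2, 4/13) → (-58/13, -2, 62/13)
T4 rotate right-handed about the z-axis with cos θ = 8/17, sin θ = 15/17: (71/13, -8, -140/13) → (2128/221, 233/221, -140/13); (-58/13, -2, 62/13) → (-74/221, -1078/221, 62/13)
T5 scale by (-3, 1/2, 1): (2128/221, 233/221, -140/13) → (-6384/221, 233/442, -140/13); (-74/221, -1078/221, 62/13) → (222/221, -539/221, 62/13)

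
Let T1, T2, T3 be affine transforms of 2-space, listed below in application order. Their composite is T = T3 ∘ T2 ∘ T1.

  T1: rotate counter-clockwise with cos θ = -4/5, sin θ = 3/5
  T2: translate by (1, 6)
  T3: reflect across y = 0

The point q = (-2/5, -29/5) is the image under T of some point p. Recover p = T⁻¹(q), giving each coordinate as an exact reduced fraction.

p = (1, 1)

T1 = [-4/5 -3/5 0; 3/5 -4/5 0; 0 0 1]
T2·T1 = [-4/5 -3/5 1; 3/5 -4/5 6; 0 0 1]
T3·…·T1 = [-4/5 -3/5 1; -3/5 4/5 -6; 0 0 1]
det M = -1; M⁻¹ = [-4/5 -3/5 -14/5; -3/5 4/5 27/5; 0 0 1]
M⁻¹ · (-2/5, -29/5)ᵀ = (1, 1)ᵀ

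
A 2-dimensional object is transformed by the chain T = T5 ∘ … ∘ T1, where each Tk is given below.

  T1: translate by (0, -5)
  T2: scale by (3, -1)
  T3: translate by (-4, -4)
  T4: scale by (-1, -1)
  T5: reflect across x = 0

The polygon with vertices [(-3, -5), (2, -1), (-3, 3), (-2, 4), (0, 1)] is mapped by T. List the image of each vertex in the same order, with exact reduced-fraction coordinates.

T1 translate by (0, -5): (-3, -5) → (-3, -10); (2, -1) → (2, -6); (-3, 3) → (-3, -2); (-2, 4) → (-2, -1); (0, 1) → (0, -4)
T2 scale by (3, -1): (-3, -10) → (-9, 10); (2, -6) → (6, 6); (-3, -2) → (-9, 2); (-2, -1) → (-6, 1); (0, -4) → (0, 4)
T3 translate by (-4, -4): (-9, 10) → (-13, 6); (6, 6) → (2, 2); (-9, 2) → (-13, -2); (-6, 1) → (-10, -3); (0, 4) → (-4, 0)
T4 scale by (-1, -1): (-13, 6) → (13, -6); (2, 2) → (-2, -2); (-13, -2) → (13, 2); (-10, -3) → (10, 3); (-4, 0) → (4, 0)
T5 reflect across x = 0: (13, -6) → (-13, -6); (-2, -2) → (2, -2); (13, 2) → (-13, 2); (10, 3) → (-10, 3); (4, 0) → (-4, 0)

image vertices: (-13, -6), (2, -2), (-13, 2), (-10, 3), (-4, 0)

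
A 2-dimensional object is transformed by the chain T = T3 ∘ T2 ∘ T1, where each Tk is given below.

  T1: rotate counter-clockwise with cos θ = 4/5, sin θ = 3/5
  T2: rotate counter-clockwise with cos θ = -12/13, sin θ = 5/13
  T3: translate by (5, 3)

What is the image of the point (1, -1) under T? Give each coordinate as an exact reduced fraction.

T1 rotate counter-clockwise with cos θ = 4/5, sin θ = 3/5: (1, -1) → (7/5, -1/5)
T2 rotate counter-clockwise with cos θ = -12/13, sin θ = 5/13: (7/5, -1/5) → (-79/65, 47/65)
T3 translate by (5, 3): (-79/65, 47/65) → (246/65, 242/65)

T(p) = (246/65, 242/65)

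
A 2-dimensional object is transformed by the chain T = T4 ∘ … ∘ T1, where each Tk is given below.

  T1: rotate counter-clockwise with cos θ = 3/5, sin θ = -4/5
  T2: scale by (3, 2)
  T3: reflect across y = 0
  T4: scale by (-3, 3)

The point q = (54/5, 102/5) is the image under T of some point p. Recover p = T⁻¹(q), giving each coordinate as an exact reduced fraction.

T1 = [3/5 4/5 0; -4/5 3/5 0; 0 0 1]
T2·T1 = [9/5 12/5 0; -8/5 6/5 0; 0 0 1]
T3·…·T1 = [9/5 12/5 0; 8/5 -6/5 0; 0 0 1]
T4·…·T1 = [-27/5 -36/5 0; 24/5 -18/5 0; 0 0 1]
det M = 54; M⁻¹ = [-1/15 2/15 0; -4/45 -1/10 0; 0 0 1]
M⁻¹ · (54/5, 102/5)ᵀ = (2, -3)ᵀ

p = (2, -3)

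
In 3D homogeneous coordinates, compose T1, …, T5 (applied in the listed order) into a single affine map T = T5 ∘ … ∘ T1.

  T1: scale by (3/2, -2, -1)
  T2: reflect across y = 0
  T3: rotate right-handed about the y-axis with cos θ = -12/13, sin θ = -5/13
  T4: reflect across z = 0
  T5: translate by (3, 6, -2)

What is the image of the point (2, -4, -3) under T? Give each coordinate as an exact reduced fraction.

T(p) = (-12/13, -2, -5/13)

T1 scale by (3/2, -2, -1): (2, -4, -3) → (3, 8, 3)
T2 reflect across y = 0: (3, 8, 3) → (3, -8, 3)
T3 rotate right-handed about the y-axis with cos θ = -12/13, sin θ = -5/13: (3, -8, 3) → (-51/13, -8, -21/13)
T4 reflect across z = 0: (-51/13, -8, -21/13) → (-51/13, -8, 21/13)
T5 translate by (3, 6, -2): (-51/13, -8, 21/13) → (-12/13, -2, -5/13)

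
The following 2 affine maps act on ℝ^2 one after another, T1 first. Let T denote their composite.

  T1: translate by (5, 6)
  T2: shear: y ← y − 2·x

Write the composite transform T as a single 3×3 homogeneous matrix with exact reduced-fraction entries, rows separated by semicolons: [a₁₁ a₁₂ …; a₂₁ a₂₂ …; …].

T = [1 0 5; -2 1 -4; 0 0 1]

T1 = [1 0 5; 0 1 6; 0 0 1]
T2·T1 = [1 0 5; -2 1 -4; 0 0 1]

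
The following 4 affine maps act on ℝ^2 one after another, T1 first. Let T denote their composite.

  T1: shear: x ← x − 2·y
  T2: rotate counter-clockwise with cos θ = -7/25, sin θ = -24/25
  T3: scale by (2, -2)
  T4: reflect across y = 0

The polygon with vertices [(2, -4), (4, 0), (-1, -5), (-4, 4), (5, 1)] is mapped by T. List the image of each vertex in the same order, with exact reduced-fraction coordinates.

image vertices: (-332/25, -424/25), (-56/25, -192/25), (-366/25, -362/25), (72/5, 104/5), (6/25, -158/25)

T1 shear: x ← x − 2·y: (2, -4) → (10, -4); (4, 0) → (4, 0); (-1, -5) → (9, -5); (-4, 4) → (-12, 4); (5, 1) → (3, 1)
T2 rotate counter-clockwise with cos θ = -7/25, sin θ = -24/25: (10, -4) → (-166/25, -212/25); (4, 0) → (-28/25, -96/25); (9, -5) → (-183/25, -181/25); (-12, 4) → (36/5, 52/5); (3, 1) → (3/25, -79/25)
T3 scale by (2, -2): (-166/25, -212/25) → (-332/25, 424/25); (-28/25, -96/25) → (-56/25, 192/25); (-183/25, -181/25) → (-366/25, 362/25); (36/5, 52/5) → (72/5, -104/5); (3/25, -79/25) → (6/25, 158/25)
T4 reflect across y = 0: (-332/25, 424/25) → (-332/25, -424/25); (-56/25, 192/25) → (-56/25, -192/25); (-366/25, 362/25) → (-366/25, -362/25); (72/5, -104/5) → (72/5, 104/5); (6/25, 158/25) → (6/25, -158/25)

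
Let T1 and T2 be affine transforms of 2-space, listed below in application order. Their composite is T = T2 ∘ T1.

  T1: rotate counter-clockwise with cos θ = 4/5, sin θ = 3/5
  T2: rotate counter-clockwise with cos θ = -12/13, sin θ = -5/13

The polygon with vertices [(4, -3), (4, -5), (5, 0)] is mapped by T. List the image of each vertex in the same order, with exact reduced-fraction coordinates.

T1 rotate counter-clockwise with cos θ = 4/5, sin θ = 3/5: (4, -3) → (5, 0); (4, -5) → (31/5, -8/5); (5, 0) → (4, 3)
T2 rotate counter-clockwise with cos θ = -12/13, sin θ = -5/13: (5, 0) → (-60/13, -25/13); (31/5, -8/5) → (-412/65, -59/65); (4, 3) → (-33/13, -56/13)

image vertices: (-60/13, -25/13), (-412/65, -59/65), (-33/13, -56/13)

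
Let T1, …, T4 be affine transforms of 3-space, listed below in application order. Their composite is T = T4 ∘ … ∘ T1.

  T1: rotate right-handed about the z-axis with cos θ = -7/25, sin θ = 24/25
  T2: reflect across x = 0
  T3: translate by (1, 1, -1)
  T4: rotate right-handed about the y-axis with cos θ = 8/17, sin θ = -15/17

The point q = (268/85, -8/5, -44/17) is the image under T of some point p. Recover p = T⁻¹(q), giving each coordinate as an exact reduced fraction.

T1 = [-7/25 -24/25 0 0; 24/25 -7/25 0 0; 0 0 1 0; 0 0 0 1]
T2·T1 = [7/25 24/25 0 0; 24/25 -7/25 0 0; 0 0 1 0; 0 0 0 1]
T3·…·T1 = [7/25 24/25 0 1; 24/25 -7/25 0 1; 0 0 1 -1; 0 0 0 1]
T4·…·T1 = [56/425 192/425 -15/17 23/17; 24/25 -7/25 0 1; 21/85 72/85 8/17 7/17; 0 0 0 1]
det M = -1; M⁻¹ = [56/425 24/25 21/85 -31/25; 192/425 -7/25 72/85 -17/25; -15/17 0 8/17 1; 0 0 0 1]
M⁻¹ · (268/85, -8/5, -44/17)ᵀ = (-3, -1, -3)ᵀ

p = (-3, -1, -3)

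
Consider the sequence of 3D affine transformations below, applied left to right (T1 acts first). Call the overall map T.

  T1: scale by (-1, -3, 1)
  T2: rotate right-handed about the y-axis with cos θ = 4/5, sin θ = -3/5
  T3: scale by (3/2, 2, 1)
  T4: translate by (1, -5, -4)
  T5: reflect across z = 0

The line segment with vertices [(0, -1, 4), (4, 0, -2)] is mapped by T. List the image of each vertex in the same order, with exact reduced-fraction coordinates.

T1 scale by (-1, -3, 1): (0, -1, 4) → (0, 3, 4); (4, 0, -2) → (-4, 0, -2)
T2 rotate right-handed about the y-axis with cos θ = 4/5, sin θ = -3/5: (0, 3, 4) → (-12/5, 3, 16/5); (-4, 0, -2) → (-2, 0, -4)
T3 scale by (3/2, 2, 1): (-12/5, 3, 16/5) → (-18/5, 6, 16/5); (-2, 0, -4) → (-3, 0, -4)
T4 translate by (1, -5, -4): (-18/5, 6, 16/5) → (-13/5, 1, -4/5); (-3, 0, -4) → (-2, -5, -8)
T5 reflect across z = 0: (-13/5, 1, -4/5) → (-13/5, 1, 4/5); (-2, -5, -8) → (-2, -5, 8)

image vertices: (-13/5, 1, 4/5), (-2, -5, 8)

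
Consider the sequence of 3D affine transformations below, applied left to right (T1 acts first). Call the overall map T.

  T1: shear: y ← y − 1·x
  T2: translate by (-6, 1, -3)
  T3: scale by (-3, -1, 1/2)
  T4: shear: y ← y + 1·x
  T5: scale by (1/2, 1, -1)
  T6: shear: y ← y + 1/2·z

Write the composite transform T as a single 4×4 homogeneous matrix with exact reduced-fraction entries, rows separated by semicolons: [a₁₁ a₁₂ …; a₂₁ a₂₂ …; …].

T = [-3/2 0 0 9; -2 -1 -1/4 71/4; 0 0 -1/2 3/2; 0 0 0 1]

T1 = [1 0 0 0; -1 1 0 0; 0 0 1 0; 0 0 0 1]
T2·T1 = [1 0 0 -6; -1 1 0 1; 0 0 1 -3; 0 0 0 1]
T3·…·T1 = [-3 0 0 18; 1 -1 0 -1; 0 0 1/2 -3/2; 0 0 0 1]
T4·…·T1 = [-3 0 0 18; -2 -1 0 17; 0 0 1/2 -3/2; 0 0 0 1]
T5·…·T1 = [-3/2 0 0 9; -2 -1 0 17; 0 0 -1/2 3/2; 0 0 0 1]
T6·…·T1 = [-3/2 0 0 9; -2 -1 -1/4 71/4; 0 0 -1/2 3/2; 0 0 0 1]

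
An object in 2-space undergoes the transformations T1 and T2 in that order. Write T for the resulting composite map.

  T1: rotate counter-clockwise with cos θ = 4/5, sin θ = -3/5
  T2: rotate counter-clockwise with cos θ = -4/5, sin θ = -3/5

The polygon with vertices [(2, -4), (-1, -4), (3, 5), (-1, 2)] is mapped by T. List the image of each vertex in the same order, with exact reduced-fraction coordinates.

image vertices: (-2, 4), (1, 4), (-3, -5), (1, -2)

T1 rotate counter-clockwise with cos θ = 4/5, sin θ = -3/5: (2, -4) → (-4/5, -22/5); (-1, -4) → (-16/5, -13/5); (3, 5) → (27/5, 11/5); (-1, 2) → (2/5, 11/5)
T2 rotate counter-clockwise with cos θ = -4/5, sin θ = -3/5: (-4/5, -22/5) → (-2, 4); (-16/5, -13/5) → (1, 4); (27/5, 11/5) → (-3, -5); (2/5, 11/5) → (1, -2)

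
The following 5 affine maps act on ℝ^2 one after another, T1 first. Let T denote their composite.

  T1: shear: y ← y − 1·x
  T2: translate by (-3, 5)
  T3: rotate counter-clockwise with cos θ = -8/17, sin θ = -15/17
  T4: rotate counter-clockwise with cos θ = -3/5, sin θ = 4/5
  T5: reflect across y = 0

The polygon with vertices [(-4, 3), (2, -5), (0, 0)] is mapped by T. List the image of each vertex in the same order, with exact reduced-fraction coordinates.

T1 shear: y ← y − 1·x: (-4, 3) → (-4, 7); (2, -5) → (2, -7); (0, 0) → (0, 0)
T2 translate by (-3, 5): (-4, 7) → (-7, 12); (2, -7) → (-1, -2); (0, 0) → (-3, 5)
T3 rotate counter-clockwise with cos θ = -8/17, sin θ = -15/17: (-7, 12) → (236/17, 9/17); (-1, -2) → (-22/17, 31/17); (-3, 5) → (99/17, 5/17)
T4 rotate counter-clockwise with cos θ = -3/5, sin θ = 4/5: (236/17, 9/17) → (-744/85, 917/85); (-22/17, 31/17) → (-58/85, -181/85); (99/17, 5/17) → (-317/85, 381/85)
T5 reflect across y = 0: (-744/85, 917/85) → (-744/85, -917/85); (-58/85, -181/85) → (-58/85, 181/85); (-317/85, 381/85) → (-317/85, -381/85)

image vertices: (-744/85, -917/85), (-58/85, 181/85), (-317/85, -381/85)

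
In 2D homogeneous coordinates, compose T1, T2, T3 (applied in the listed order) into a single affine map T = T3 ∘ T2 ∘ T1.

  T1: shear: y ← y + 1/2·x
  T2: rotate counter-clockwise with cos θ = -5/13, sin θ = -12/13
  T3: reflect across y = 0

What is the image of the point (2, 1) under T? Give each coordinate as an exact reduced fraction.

T(p) = (14/13, 34/13)

T1 shear: y ← y + 1/2·x: (2, 1) → (2, 2)
T2 rotate counter-clockwise with cos θ = -5/13, sin θ = -12/13: (2, 2) → (14/13, -34/13)
T3 reflect across y = 0: (14/13, -34/13) → (14/13, 34/13)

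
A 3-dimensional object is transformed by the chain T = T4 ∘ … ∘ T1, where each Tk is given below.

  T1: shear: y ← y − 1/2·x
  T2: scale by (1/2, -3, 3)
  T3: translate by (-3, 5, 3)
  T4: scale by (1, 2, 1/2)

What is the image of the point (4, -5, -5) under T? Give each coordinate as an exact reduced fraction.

T1 shear: y ← y − 1/2·x: (4, -5, -5) → (4, -7, -5)
T2 scale by (1/2, -3, 3): (4, -7, -5) → (2, 21, -15)
T3 translate by (-3, 5, 3): (2, 21, -15) → (-1, 26, -12)
T4 scale by (1, 2, 1/2): (-1, 26, -12) → (-1, 52, -6)

T(p) = (-1, 52, -6)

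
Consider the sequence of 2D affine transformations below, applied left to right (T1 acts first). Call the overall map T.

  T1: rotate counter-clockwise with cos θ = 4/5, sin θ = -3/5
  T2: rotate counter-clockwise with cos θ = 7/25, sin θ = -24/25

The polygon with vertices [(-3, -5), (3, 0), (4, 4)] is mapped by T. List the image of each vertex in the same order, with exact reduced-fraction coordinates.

T1 rotate counter-clockwise with cos θ = 4/5, sin θ = -3/5: (-3, -5) → (-27/5, -11/5); (3, 0) → (12/5, -9/5); (4, 4) → (28/5, 4/5)
T2 rotate counter-clockwise with cos θ = 7/25, sin θ = -24/25: (-27/5, -11/5) → (-453/125, 571/125); (12/5, -9/5) → (-132/125, -351/125); (28/5, 4/5) → (292/125, -644/125)

image vertices: (-453/125, 571/125), (-132/125, -351/125), (292/125, -644/125)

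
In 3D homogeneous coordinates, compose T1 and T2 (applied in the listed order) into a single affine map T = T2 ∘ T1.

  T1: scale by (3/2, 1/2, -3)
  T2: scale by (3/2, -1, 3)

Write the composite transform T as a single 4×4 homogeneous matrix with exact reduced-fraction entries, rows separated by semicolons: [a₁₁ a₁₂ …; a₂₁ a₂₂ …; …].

T = [9/4 0 0 0; 0 -1/2 0 0; 0 0 -9 0; 0 0 0 1]

T1 = [3/2 0 0 0; 0 1/2 0 0; 0 0 -3 0; 0 0 0 1]
T2·T1 = [9/4 0 0 0; 0 -1/2 0 0; 0 0 -9 0; 0 0 0 1]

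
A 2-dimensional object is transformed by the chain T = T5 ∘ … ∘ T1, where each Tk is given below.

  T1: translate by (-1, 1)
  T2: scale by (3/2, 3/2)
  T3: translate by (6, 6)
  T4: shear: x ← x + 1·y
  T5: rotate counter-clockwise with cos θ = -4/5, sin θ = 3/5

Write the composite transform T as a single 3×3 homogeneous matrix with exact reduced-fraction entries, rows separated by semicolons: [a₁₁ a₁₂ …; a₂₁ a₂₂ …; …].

T1 = [1 0 -1; 0 1 1; 0 0 1]
T2·T1 = [3/2 0 -3/2; 0 3/2 3/2; 0 0 1]
T3·…·T1 = [3/2 0 9/2; 0 3/2 15/2; 0 0 1]
T4·…·T1 = [3/2 3/2 12; 0 3/2 15/2; 0 0 1]
T5·…·T1 = [-6/5 -21/10 -141/10; 9/10 -3/10 6/5; 0 0 1]

T = [-6/5 -21/10 -141/10; 9/10 -3/10 6/5; 0 0 1]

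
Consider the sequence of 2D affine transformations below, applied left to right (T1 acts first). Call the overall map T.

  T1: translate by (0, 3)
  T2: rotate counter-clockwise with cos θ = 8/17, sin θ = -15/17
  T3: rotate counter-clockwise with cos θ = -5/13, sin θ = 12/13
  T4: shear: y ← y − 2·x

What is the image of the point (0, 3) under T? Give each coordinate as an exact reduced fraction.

T1 translate by (0, 3): (0, 3) → (0, 6)
T2 rotate counter-clockwise with cos θ = 8/17, sin θ = -15/17: (0, 6) → (90/17, 48/17)
T3 rotate counter-clockwise with cos θ = -5/13, sin θ = 12/13: (90/17, 48/17) → (-1026/221, 840/221)
T4 shear: y ← y − 2·x: (-1026/221, 840/221) → (-1026/221, 2892/221)

T(p) = (-1026/221, 2892/221)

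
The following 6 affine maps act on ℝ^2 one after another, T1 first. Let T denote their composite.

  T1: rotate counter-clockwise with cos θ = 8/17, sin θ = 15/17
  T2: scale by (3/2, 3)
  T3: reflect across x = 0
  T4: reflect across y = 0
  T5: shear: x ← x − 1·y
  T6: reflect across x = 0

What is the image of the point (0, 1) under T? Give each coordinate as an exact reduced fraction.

T(p) = (-93/34, -24/17)

T1 rotate counter-clockwise with cos θ = 8/17, sin θ = 15/17: (0, 1) → (-15/17, 8/17)
T2 scale by (3/2, 3): (-15/17, 8/17) → (-45/34, 24/17)
T3 reflect across x = 0: (-45/34, 24/17) → (45/34, 24/17)
T4 reflect across y = 0: (45/34, 24/17) → (45/34, -24/17)
T5 shear: x ← x − 1·y: (45/34, -24/17) → (93/34, -24/17)
T6 reflect across x = 0: (93/34, -24/17) → (-93/34, -24/17)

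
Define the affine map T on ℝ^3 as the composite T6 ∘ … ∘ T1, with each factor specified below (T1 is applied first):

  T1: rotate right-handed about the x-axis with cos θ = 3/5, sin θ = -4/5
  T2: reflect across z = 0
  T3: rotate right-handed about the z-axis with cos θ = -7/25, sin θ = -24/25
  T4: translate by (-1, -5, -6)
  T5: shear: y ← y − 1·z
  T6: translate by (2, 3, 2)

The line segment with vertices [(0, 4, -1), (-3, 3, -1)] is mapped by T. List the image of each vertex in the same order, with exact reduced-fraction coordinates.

image vertices: (317/125, -31/125, -1/5), (14/5, 18/5, -1)

T1 rotate right-handed about the x-axis with cos θ = 3/5, sin θ = -4/5: (0, 4, -1) → (0, 8/5, -19/5); (-3, 3, -1) → (-3, 1, -3)
T2 reflect across z = 0: (0, 8/5, -19/5) → (0, 8/5, 19/5); (-3, 1, -3) → (-3, 1, 3)
T3 rotate right-handed about the z-axis with cos θ = -7/25, sin θ = -24/25: (0, 8/5, 19/5) → (192/125, -56/125, 19/5); (-3, 1, 3) → (9/5, 13/5, 3)
T4 translate by (-1, -5, -6): (192/125, -56/125, 19/5) → (67/125, -681/125, -11/5); (9/5, 13/5, 3) → (4/5, -12/5, -3)
T5 shear: y ← y − 1·z: (67/125, -681/125, -11/5) → (67/125, -406/125, -11/5); (4/5, -12/5, -3) → (4/5, 3/5, -3)
T6 translate by (2, 3, 2): (67/125, -406/125, -11/5) → (317/125, -31/125, -1/5); (4/5, 3/5, -3) → (14/5, 18/5, -1)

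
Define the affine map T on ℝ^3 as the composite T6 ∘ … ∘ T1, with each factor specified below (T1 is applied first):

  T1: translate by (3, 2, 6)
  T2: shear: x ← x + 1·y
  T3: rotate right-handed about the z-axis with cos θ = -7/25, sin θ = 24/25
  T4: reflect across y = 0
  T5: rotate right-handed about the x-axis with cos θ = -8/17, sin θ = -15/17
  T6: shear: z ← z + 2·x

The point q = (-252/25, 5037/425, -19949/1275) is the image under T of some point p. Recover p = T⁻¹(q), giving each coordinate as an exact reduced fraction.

p = (2, 5, 7/3)

T1 = [1 0 0 3; 0 1 0 2; 0 0 1 6; 0 0 0 1]
T2·T1 = [1 1 0 5; 0 1 0 2; 0 0 1 6; 0 0 0 1]
T3·…·T1 = [-7/25 -31/25 0 -83/25; 24/25 17/25 0 106/25; 0 0 1 6; 0 0 0 1]
T4·…·T1 = [-7/25 -31/25 0 -83/25; -24/25 -17/25 0 -106/25; 0 0 1 6; 0 0 0 1]
T5·…·T1 = [-7/25 -31/25 0 -83/25; 192/425 8/25 15/17 3098/425; 72/85 3/5 -8/17 78/85; 0 0 0 1]
T6·…·T1 = [-7/25 -31/25 0 -83/25; 192/425 8/25 15/17 3098/425; 122/425 -47/25 -8/17 -2432/425; 0 0 0 1]
det M = -1; M⁻¹ = [-641/425 248/425 93/85 -3; -198/425 -56/425 -21/85 -2; 16/17 15/17 -8/17 -6; 0 0 0 1]
M⁻¹ · (-252/25, 5037/425, -19949/1275)ᵀ = (2, 5, 7/3)ᵀ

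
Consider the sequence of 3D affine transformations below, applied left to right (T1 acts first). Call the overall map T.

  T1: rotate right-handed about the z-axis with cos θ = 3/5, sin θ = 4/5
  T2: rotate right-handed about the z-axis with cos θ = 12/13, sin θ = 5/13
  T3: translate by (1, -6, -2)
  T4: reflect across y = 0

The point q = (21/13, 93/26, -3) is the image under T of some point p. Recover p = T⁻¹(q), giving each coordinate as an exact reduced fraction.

p = (5/2, 0, -1)

T1 = [3/5 -4/5 0 0; 4/5 3/5 0 0; 0 0 1 0; 0 0 0 1]
T2·T1 = [16/65 -63/65 0 0; 63/65 16/65 0 0; 0 0 1 0; 0 0 0 1]
T3·…·T1 = [16/65 -63/65 0 1; 63/65 16/65 0 -6; 0 0 1 -2; 0 0 0 1]
T4·…·T1 = [16/65 -63/65 0 1; -63/65 -16/65 0 6; 0 0 1 -2; 0 0 0 1]
det M = -1; M⁻¹ = [16/65 -63/65 0 362/65; -63/65 -16/65 0 159/65; 0 0 1 2; 0 0 0 1]
M⁻¹ · (21/13, 93/26, -3)ᵀ = (5/2, 0, -1)ᵀ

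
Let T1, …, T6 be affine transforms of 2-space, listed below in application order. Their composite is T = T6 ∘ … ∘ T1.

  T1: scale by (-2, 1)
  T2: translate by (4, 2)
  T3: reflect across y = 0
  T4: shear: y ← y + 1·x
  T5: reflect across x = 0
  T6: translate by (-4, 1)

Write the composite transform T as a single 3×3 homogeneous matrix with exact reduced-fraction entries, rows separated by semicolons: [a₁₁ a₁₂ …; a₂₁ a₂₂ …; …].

T1 = [-2 0 0; 0 1 0; 0 0 1]
T2·T1 = [-2 0 4; 0 1 2; 0 0 1]
T3·…·T1 = [-2 0 4; 0 -1 -2; 0 0 1]
T4·…·T1 = [-2 0 4; -2 -1 2; 0 0 1]
T5·…·T1 = [2 0 -4; -2 -1 2; 0 0 1]
T6·…·T1 = [2 0 -8; -2 -1 3; 0 0 1]

T = [2 0 -8; -2 -1 3; 0 0 1]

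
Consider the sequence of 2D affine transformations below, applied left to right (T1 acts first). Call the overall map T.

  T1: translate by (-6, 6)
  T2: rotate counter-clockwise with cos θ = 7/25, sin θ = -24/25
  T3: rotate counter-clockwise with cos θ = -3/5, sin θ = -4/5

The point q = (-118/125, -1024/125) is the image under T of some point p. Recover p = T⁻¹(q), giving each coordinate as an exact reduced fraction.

p = (4, 2)

T1 = [1 0 -6; 0 1 6; 0 0 1]
T2·T1 = [7/25 24/25 102/25; -24/25 7/25 186/25; 0 0 1]
T3·…·T1 = [-117/125 -44/125 438/125; 44/125 -117/125 -966/125; 0 0 1]
det M = 1; M⁻¹ = [-117/125 44/125 6; -44/125 -117/125 -6; 0 0 1]
M⁻¹ · (-118/125, -1024/125)ᵀ = (4, 2)ᵀ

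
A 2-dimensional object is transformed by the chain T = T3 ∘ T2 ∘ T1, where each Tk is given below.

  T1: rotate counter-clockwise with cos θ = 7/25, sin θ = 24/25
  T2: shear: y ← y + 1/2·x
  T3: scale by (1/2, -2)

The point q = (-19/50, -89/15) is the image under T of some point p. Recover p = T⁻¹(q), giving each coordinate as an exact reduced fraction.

p = (3, 5/3)

T1 = [7/25 -24/25 0; 24/25 7/25 0; 0 0 1]
T2·T1 = [7/25 -24/25 0; 11/10 -1/5 0; 0 0 1]
T3·…·T1 = [7/50 -12/25 0; -11/5 2/5 0; 0 0 1]
det M = -1; M⁻¹ = [-2/5 -12/25 0; -11/5 -7/50 0; 0 0 1]
M⁻¹ · (-19/50, -89/15)ᵀ = (3, 5/3)ᵀ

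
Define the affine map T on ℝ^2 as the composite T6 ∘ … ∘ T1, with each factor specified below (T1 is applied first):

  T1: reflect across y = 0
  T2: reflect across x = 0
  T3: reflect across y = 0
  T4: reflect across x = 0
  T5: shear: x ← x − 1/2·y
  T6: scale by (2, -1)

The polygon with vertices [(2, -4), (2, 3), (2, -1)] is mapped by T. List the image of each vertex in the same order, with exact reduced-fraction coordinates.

T1 reflect across y = 0: (2, -4) → (2, 4); (2, 3) → (2, -3); (2, -1) → (2, 1)
T2 reflect across x = 0: (2, 4) → (-2, 4); (2, -3) → (-2, -3); (2, 1) → (-2, 1)
T3 reflect across y = 0: (-2, 4) → (-2, -4); (-2, -3) → (-2, 3); (-2, 1) → (-2, -1)
T4 reflect across x = 0: (-2, -4) → (2, -4); (-2, 3) → (2, 3); (-2, -1) → (2, -1)
T5 shear: x ← x − 1/2·y: (2, -4) → (4, -4); (2, 3) → (1/2, 3); (2, -1) → (5/2, -1)
T6 scale by (2, -1): (4, -4) → (8, 4); (1/2, 3) → (1, -3); (5/2, -1) → (5, 1)

image vertices: (8, 4), (1, -3), (5, 1)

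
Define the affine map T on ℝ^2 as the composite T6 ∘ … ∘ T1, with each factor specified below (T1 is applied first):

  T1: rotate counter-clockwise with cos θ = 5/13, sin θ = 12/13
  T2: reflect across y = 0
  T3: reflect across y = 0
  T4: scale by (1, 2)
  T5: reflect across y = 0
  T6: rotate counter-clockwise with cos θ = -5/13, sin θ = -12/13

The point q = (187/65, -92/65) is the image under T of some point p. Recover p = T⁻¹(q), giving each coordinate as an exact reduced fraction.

p = (-7/5, -4/5)

T1 = [5/13 -12/13 0; 12/13 5/13 0; 0 0 1]
T2·T1 = [5/13 -12/13 0; -12/13 -5/13 0; 0 0 1]
T3·…·T1 = [5/13 -12/13 0; 12/13 5/13 0; 0 0 1]
T4·…·T1 = [5/13 -12/13 0; 24/13 10/13 0; 0 0 1]
T5·…·T1 = [5/13 -12/13 0; -24/13 -10/13 0; 0 0 1]
T6·…·T1 = [-313/169 -60/169 0; 60/169 194/169 0; 0 0 1]
det M = -2; M⁻¹ = [-97/169 -30/169 0; 30/169 313/338 0; 0 0 1]
M⁻¹ · (187/65, -92/65)ᵀ = (-7/5, -4/5)ᵀ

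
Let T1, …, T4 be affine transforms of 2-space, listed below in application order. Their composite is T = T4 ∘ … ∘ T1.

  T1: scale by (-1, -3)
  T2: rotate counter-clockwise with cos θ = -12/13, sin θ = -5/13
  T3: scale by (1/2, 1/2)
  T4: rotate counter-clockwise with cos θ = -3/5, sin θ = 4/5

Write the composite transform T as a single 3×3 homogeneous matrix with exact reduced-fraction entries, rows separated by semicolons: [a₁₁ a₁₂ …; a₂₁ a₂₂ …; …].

T1 = [-1 0 0; 0 -3 0; 0 0 1]
T2·T1 = [12/13 -15/13 0; 5/13 36/13 0; 0 0 1]
T3·…·T1 = [6/13 -15/26 0; 5/26 18/13 0; 0 0 1]
T4·…·T1 = [-28/65 -99/130 0; 33/130 -84/65 0; 0 0 1]

T = [-28/65 -99/130 0; 33/130 -84/65 0; 0 0 1]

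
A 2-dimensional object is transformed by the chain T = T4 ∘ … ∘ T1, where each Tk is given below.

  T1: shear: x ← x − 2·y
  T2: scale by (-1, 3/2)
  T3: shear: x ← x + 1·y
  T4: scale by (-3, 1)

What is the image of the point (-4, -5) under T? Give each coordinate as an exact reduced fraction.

T(p) = (81/2, -15/2)

T1 shear: x ← x − 2·y: (-4, -5) → (6, -5)
T2 scale by (-1, 3/2): (6, -5) → (-6, -15/2)
T3 shear: x ← x + 1·y: (-6, -15/2) → (-27/2, -15/2)
T4 scale by (-3, 1): (-27/2, -15/2) → (81/2, -15/2)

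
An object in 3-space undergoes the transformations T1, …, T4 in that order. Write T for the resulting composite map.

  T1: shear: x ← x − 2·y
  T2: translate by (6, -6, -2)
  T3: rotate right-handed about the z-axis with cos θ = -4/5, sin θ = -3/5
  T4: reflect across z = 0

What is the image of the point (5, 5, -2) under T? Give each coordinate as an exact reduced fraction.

T(p) = (-7/5, 1/5, 4)

T1 shear: x ← x − 2·y: (5, 5, -2) → (-5, 5, -2)
T2 translate by (6, -6, -2): (-5, 5, -2) → (1, -1, -4)
T3 rotate right-handed about the z-axis with cos θ = -4/5, sin θ = -3/5: (1, -1, -4) → (-7/5, 1/5, -4)
T4 reflect across z = 0: (-7/5, 1/5, -4) → (-7/5, 1/5, 4)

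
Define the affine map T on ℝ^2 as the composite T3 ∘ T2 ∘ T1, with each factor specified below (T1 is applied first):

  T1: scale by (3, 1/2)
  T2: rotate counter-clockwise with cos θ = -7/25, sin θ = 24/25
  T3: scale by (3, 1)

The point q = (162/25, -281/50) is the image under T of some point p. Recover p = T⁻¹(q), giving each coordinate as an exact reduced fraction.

p = (-2, -1)

T1 = [3 0 0; 0 1/2 0; 0 0 1]
T2·T1 = [-21/25 -12/25 0; 72/25 -7/50 0; 0 0 1]
T3·…·T1 = [-63/25 -36/25 0; 72/25 -7/50 0; 0 0 1]
det M = 9/2; M⁻¹ = [-7/225 8/25 0; -16/25 -14/25 0; 0 0 1]
M⁻¹ · (162/25, -281/50)ᵀ = (-2, -1)ᵀ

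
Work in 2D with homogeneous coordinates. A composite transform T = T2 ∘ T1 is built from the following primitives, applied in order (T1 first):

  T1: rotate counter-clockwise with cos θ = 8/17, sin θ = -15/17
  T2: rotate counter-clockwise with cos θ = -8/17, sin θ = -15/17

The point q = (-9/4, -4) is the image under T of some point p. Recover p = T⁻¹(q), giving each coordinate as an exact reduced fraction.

p = (9/4, 4)

T1 = [8/17 15/17 0; -15/17 8/17 0; 0 0 1]
T2·T1 = [-1 0 0; 0 -1 0; 0 0 1]
det M = 1; M⁻¹ = [-1 0 0; 0 -1 0; 0 0 1]
M⁻¹ · (-9/4, -4)ᵀ = (9/4, 4)ᵀ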